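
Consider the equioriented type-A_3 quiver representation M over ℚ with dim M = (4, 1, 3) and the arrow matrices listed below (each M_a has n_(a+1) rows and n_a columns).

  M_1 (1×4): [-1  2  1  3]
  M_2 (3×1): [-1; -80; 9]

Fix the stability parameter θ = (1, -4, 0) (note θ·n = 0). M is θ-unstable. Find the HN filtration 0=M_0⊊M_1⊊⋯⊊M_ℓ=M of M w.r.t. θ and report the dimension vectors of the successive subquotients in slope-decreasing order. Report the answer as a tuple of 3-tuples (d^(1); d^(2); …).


Barcode: M ≅ I[1,1]^3, I[1,3], I[3,3]^2. HN layers by μ_θ (3 steps, strictly decreasing):
  μ^(1)=1; μ^(2)=0; μ^(3)=-3/2

((3, 0, 0); (0, 0, 3); (1, 1, 0))


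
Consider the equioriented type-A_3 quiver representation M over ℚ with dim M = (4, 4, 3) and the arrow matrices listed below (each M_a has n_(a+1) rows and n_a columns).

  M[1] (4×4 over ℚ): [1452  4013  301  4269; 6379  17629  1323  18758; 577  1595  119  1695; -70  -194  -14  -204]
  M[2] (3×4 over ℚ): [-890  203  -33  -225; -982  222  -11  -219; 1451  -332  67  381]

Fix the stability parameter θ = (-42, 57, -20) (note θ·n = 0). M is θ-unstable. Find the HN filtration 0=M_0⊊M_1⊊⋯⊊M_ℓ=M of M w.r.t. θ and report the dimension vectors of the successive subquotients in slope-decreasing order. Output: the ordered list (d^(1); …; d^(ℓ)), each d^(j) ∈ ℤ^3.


Barcode: M ≅ I[1,1], I[1,3]^3, I[2,2]. HN layers by μ_θ (3 steps, strictly decreasing):
  μ^(1)=57; μ^(2)=37/2; μ^(3)=-42

((0, 1, 0); (0, 3, 3); (4, 0, 0))


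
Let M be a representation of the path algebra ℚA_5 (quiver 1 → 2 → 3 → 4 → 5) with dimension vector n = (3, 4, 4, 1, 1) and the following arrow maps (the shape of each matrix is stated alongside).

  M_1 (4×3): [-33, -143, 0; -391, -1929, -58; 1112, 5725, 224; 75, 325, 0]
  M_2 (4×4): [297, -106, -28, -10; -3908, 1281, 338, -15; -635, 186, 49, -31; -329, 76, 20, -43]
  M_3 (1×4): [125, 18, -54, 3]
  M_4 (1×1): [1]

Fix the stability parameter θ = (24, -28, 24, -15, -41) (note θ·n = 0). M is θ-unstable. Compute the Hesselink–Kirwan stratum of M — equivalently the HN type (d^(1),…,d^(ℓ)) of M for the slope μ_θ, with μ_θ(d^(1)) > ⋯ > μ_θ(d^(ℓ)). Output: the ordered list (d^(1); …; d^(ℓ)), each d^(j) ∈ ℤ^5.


Interval decomposition of M: I[1,3]^2, I[1,5], I[2,3].
HN type (ℓ=4): μ^(1)=24; μ^(2)=-2; μ^(3)=-36/5; μ^(4)=-28

((0, 0, 3, 0, 0); (2, 2, 0, 0, 0); (1, 1, 1, 1, 1); (0, 1, 0, 0, 0))


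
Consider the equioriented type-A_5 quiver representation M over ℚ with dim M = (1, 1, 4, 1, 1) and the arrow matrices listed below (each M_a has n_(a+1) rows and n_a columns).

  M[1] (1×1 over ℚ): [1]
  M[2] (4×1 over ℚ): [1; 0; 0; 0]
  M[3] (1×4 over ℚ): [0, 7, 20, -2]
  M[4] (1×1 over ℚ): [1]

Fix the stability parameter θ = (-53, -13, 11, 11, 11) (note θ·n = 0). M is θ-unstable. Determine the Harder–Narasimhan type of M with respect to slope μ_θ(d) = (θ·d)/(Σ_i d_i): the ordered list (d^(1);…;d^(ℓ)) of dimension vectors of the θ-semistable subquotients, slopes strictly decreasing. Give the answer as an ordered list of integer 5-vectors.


Via rank(M_{q-1}∘⋯∘M_p): M ≅ I[1,3], I[3,3]^2, I[3,5].
μ_θ-semistable layers: μ^(1)=11; μ^(2)=-13; μ^(3)=-53

((0, 0, 4, 1, 1); (0, 1, 0, 0, 0); (1, 0, 0, 0, 0))


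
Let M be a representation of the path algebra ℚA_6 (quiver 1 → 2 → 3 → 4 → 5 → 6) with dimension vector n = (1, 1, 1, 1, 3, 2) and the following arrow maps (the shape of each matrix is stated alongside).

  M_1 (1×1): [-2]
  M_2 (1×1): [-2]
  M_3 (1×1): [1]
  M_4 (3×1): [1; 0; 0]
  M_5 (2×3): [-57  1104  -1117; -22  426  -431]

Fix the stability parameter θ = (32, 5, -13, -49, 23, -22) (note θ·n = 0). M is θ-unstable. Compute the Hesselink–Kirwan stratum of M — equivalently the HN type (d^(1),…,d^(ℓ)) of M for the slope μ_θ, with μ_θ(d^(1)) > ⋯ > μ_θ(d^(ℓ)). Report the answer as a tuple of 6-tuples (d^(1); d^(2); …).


Via rank(M_{q-1}∘⋯∘M_p): M ≅ I[1,6], I[5,5], I[5,6].
μ_θ-semistable layers: μ^(1)=23; μ^(2)=1/2; μ^(3)=-25/4

((0, 0, 0, 0, 1, 0); (0, 0, 0, 0, 2, 2); (1, 1, 1, 1, 0, 0))


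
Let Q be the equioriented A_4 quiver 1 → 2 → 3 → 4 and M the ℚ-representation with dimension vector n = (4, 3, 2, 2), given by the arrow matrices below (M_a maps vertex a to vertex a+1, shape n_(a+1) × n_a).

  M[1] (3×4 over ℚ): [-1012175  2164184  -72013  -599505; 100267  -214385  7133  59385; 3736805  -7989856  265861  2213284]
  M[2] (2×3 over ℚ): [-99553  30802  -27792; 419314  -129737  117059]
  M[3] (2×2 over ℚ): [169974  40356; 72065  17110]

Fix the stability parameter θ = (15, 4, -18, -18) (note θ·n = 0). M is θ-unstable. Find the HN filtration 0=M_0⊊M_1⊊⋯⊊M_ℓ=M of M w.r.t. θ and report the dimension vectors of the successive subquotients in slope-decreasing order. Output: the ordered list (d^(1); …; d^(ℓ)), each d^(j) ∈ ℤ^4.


Interval decomposition of M: I[1,1], I[1,2], I[1,3], I[1,4], I[4,4].
HN type (ℓ=5): μ^(1)=15; μ^(2)=19/2; μ^(3)=1/3; μ^(4)=-17/4; μ^(5)=-18

((1, 0, 0, 0); (1, 1, 0, 0); (1, 1, 1, 0); (1, 1, 1, 1); (0, 0, 0, 1))


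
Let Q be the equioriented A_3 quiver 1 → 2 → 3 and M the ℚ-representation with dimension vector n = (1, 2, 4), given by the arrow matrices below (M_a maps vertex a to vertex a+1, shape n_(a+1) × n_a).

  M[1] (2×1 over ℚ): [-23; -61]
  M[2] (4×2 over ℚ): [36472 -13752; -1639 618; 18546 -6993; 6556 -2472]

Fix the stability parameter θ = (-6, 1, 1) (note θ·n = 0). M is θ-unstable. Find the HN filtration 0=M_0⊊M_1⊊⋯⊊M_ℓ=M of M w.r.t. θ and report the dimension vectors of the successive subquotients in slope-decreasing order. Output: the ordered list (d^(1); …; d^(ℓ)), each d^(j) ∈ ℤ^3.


Via rank(M_{q-1}∘⋯∘M_p): M ≅ I[1,3], I[2,3], I[3,3]^2.
μ_θ-semistable layers: μ^(1)=1; μ^(2)=-6

((0, 2, 4); (1, 0, 0))


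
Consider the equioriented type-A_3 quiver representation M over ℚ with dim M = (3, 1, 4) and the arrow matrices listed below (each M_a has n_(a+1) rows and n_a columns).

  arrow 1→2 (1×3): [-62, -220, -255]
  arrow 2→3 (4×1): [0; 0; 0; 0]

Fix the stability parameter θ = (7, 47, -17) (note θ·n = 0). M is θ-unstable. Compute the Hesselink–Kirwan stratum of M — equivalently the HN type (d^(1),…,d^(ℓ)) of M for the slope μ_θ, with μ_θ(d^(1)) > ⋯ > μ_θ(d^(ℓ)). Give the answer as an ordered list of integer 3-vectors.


Interval decomposition of M: I[1,1]^2, I[1,2], I[3,3]^4.
HN type (ℓ=3): μ^(1)=47; μ^(2)=7; μ^(3)=-17

((0, 1, 0); (3, 0, 0); (0, 0, 4))


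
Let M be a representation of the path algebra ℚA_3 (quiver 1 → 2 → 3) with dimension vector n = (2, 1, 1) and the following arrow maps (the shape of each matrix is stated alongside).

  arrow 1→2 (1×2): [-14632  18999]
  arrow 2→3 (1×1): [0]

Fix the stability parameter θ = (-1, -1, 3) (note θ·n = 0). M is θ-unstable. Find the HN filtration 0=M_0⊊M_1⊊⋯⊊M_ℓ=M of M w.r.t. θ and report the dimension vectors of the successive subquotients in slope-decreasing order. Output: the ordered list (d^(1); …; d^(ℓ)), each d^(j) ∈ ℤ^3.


Via rank(M_{q-1}∘⋯∘M_p): M ≅ I[1,1], I[1,2], I[3,3].
μ_θ-semistable layers: μ^(1)=3; μ^(2)=-1

((0, 0, 1); (2, 1, 0))


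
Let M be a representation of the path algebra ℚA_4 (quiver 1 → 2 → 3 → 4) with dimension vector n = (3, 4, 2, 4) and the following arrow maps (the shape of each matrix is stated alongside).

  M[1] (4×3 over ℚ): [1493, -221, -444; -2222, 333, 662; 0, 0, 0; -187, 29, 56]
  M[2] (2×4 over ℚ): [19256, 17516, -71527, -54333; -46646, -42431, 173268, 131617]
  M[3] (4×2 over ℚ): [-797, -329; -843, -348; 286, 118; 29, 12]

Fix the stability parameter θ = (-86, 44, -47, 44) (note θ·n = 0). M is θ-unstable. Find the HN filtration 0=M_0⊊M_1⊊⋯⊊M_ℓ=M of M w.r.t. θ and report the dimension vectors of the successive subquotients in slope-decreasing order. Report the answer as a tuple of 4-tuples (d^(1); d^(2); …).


Via rank(M_{q-1}∘⋯∘M_p): M ≅ I[1,1], I[1,4]^2, I[2,2]^2, I[4,4]^2.
μ_θ-semistable layers: μ^(1)=44; μ^(2)=-3/2; μ^(3)=-86

((0, 2, 0, 4); (0, 2, 2, 0); (3, 0, 0, 0))


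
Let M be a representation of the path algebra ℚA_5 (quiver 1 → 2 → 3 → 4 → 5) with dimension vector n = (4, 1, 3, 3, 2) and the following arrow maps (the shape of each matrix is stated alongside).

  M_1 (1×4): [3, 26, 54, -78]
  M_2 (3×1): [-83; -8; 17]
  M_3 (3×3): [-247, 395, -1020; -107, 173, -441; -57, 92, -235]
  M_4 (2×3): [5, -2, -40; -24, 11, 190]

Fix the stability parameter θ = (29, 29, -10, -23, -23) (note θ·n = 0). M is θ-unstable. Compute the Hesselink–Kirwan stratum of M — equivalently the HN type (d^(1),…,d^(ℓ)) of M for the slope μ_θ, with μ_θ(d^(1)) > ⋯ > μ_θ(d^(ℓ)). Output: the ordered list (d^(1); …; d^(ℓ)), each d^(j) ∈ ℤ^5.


Barcode: M ≅ I[1,1]^3, I[1,5], I[3,4], I[3,5]. HN layers by μ_θ (4 steps, strictly decreasing):
  μ^(1)=29; μ^(2)=2/5; μ^(3)=-33/2; μ^(4)=-56/3

((3, 0, 0, 0, 0); (1, 1, 1, 1, 1); (0, 0, 1, 1, 0); (0, 0, 1, 1, 1))


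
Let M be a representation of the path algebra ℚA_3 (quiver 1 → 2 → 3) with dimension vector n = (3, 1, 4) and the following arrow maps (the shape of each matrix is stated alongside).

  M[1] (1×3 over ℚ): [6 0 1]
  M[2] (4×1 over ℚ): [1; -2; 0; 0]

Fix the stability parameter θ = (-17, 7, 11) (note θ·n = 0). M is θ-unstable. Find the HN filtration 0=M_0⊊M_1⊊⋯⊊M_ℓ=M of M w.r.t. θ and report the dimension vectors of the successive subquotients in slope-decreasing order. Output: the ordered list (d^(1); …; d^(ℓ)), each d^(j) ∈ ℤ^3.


Barcode: M ≅ I[1,1]^2, I[1,3], I[3,3]^3. HN layers by μ_θ (3 steps, strictly decreasing):
  μ^(1)=11; μ^(2)=7; μ^(3)=-17

((0, 0, 4); (0, 1, 0); (3, 0, 0))


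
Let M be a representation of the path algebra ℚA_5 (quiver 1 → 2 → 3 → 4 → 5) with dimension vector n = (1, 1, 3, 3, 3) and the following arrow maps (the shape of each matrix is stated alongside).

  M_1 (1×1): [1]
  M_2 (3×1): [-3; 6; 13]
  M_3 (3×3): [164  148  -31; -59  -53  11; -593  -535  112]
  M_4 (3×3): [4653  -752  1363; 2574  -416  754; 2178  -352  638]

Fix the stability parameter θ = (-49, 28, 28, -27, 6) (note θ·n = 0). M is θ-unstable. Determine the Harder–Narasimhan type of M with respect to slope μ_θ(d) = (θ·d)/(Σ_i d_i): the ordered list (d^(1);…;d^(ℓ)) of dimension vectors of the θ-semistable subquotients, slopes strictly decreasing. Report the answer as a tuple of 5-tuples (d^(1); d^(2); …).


Interval decomposition of M: I[1,4], I[3,3], I[3,5], I[4,4], I[5,5]^2.
HN type (ℓ=6): μ^(1)=28; μ^(2)=29/3; μ^(3)=6; μ^(4)=1/2; μ^(5)=-27; μ^(6)=-49

((0, 0, 1, 0, 0); (0, 1, 1, 1, 0); (0, 0, 0, 0, 3); (0, 0, 1, 1, 0); (0, 0, 0, 1, 0); (1, 0, 0, 0, 0))


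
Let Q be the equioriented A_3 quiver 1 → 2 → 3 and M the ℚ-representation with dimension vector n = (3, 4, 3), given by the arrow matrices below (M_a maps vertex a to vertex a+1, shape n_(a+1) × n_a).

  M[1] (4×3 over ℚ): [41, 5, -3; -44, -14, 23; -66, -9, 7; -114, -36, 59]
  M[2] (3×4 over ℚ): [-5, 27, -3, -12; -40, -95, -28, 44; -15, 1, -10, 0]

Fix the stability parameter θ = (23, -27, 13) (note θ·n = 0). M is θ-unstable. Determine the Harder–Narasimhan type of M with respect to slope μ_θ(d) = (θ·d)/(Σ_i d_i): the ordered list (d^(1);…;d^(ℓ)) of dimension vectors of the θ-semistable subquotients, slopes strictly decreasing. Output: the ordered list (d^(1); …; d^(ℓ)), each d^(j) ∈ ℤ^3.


Via rank(M_{q-1}∘⋯∘M_p): M ≅ I[1,3]^3, I[2,2].
μ_θ-semistable layers: μ^(1)=13; μ^(2)=-2; μ^(3)=-27

((0, 0, 3); (3, 3, 0); (0, 1, 0))


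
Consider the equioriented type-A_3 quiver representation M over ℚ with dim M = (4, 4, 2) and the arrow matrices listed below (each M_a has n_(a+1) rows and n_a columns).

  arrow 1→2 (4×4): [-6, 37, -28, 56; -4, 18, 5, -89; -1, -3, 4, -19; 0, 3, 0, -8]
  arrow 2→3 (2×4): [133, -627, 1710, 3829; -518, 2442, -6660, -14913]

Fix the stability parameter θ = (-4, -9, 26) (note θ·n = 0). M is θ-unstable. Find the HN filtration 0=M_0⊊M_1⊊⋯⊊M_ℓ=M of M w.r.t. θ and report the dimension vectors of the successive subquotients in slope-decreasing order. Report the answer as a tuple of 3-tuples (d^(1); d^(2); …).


Via rank(M_{q-1}∘⋯∘M_p): M ≅ I[1,2]^2, I[1,3]^2.
μ_θ-semistable layers: μ^(1)=26; μ^(2)=-13/2

((0, 0, 2); (4, 4, 0))


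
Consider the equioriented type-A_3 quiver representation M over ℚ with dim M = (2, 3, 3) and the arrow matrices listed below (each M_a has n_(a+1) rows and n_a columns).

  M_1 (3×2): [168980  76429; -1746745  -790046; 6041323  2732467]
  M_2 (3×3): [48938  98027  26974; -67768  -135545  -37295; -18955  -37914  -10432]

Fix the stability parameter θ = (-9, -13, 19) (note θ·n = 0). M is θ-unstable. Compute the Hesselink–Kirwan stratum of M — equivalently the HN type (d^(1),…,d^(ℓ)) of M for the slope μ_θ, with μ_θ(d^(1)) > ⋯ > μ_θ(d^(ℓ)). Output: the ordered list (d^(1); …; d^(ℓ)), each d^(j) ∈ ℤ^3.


Barcode: M ≅ I[1,3]^2, I[2,3]. HN layers by μ_θ (3 steps, strictly decreasing):
  μ^(1)=19; μ^(2)=-11; μ^(3)=-13

((0, 0, 3); (2, 2, 0); (0, 1, 0))


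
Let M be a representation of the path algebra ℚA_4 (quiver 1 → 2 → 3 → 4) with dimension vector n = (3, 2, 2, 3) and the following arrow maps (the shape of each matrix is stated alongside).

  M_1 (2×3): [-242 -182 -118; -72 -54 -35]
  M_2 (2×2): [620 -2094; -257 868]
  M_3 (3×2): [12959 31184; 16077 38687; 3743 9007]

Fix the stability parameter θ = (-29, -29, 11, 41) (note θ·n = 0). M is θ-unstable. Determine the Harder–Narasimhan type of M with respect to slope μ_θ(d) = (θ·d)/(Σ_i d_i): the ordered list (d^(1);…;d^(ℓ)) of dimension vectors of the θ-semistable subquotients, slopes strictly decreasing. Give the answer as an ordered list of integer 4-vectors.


Barcode: M ≅ I[1,1], I[1,4]^2, I[4,4]. HN layers by μ_θ (3 steps, strictly decreasing):
  μ^(1)=41; μ^(2)=11; μ^(3)=-29

((0, 0, 0, 3); (0, 0, 2, 0); (3, 2, 0, 0))


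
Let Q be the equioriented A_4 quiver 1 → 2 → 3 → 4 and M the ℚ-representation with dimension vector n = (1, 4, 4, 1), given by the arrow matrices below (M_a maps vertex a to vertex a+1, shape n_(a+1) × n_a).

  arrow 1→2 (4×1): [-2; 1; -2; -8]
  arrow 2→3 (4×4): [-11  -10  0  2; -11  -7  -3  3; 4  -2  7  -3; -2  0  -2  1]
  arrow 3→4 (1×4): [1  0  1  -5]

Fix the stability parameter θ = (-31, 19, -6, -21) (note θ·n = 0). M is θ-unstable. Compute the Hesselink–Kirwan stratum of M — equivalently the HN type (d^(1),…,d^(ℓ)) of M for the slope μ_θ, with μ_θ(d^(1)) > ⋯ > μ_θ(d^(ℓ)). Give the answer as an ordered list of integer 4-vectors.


Barcode: M ≅ I[1,4], I[2,3]^3. HN layers by μ_θ (3 steps, strictly decreasing):
  μ^(1)=13/2; μ^(2)=-8/3; μ^(3)=-31

((0, 3, 3, 0); (0, 1, 1, 1); (1, 0, 0, 0))


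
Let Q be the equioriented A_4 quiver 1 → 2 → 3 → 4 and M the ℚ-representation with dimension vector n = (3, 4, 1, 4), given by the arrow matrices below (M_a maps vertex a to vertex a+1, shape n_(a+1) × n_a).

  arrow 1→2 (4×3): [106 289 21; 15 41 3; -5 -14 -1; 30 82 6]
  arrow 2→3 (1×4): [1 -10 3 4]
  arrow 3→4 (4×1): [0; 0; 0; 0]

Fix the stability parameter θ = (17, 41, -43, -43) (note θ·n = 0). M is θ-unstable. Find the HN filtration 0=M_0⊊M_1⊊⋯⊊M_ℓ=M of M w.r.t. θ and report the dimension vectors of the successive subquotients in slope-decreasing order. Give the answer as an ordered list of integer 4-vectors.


Barcode: M ≅ I[1,2]^2, I[1,3], I[2,2], I[4,4]^4. HN layers by μ_θ (4 steps, strictly decreasing):
  μ^(1)=41; μ^(2)=17; μ^(3)=5; μ^(4)=-43

((0, 3, 0, 0); (2, 0, 0, 0); (1, 1, 1, 0); (0, 0, 0, 4))


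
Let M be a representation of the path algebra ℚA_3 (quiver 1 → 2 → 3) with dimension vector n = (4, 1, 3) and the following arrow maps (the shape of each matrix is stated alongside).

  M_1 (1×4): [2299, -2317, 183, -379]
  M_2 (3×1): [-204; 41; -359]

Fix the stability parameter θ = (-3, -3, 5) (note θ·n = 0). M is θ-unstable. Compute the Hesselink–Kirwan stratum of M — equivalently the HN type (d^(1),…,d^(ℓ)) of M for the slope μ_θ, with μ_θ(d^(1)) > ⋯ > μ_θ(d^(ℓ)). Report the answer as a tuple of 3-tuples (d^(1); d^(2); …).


Interval decomposition of M: I[1,1]^3, I[1,3], I[3,3]^2.
HN type (ℓ=2): μ^(1)=5; μ^(2)=-3

((0, 0, 3); (4, 1, 0))


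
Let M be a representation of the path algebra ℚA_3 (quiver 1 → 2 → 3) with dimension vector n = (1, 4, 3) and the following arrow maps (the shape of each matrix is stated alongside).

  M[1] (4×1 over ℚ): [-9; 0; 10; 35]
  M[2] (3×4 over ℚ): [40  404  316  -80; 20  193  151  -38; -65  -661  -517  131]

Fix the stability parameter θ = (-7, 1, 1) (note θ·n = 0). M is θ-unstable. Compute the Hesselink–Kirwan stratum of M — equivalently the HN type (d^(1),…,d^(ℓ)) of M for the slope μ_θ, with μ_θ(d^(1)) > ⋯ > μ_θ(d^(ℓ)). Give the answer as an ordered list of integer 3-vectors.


Via rank(M_{q-1}∘⋯∘M_p): M ≅ I[1,2], I[2,2], I[2,3]^2, I[3,3].
μ_θ-semistable layers: μ^(1)=1; μ^(2)=-7

((0, 4, 3); (1, 0, 0))


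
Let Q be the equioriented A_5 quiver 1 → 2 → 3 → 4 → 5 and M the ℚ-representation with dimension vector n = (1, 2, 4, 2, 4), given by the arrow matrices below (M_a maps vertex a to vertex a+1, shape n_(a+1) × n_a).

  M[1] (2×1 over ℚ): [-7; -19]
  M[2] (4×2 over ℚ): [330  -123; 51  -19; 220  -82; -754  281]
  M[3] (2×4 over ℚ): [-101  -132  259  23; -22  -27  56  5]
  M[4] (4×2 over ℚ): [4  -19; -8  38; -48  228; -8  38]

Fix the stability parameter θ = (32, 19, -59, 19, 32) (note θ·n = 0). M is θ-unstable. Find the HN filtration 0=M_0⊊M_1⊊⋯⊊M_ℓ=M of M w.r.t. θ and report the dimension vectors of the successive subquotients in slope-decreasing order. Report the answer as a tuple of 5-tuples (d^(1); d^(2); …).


Via rank(M_{q-1}∘⋯∘M_p): M ≅ I[1,5], I[2,4], I[3,3]^2, I[5,5]^3.
μ_θ-semistable layers: μ^(1)=32; μ^(2)=19; μ^(3)=-8/3; μ^(4)=-20; μ^(5)=-59

((0, 0, 0, 0, 4); (0, 0, 0, 2, 0); (1, 1, 1, 0, 0); (0, 1, 1, 0, 0); (0, 0, 2, 0, 0))


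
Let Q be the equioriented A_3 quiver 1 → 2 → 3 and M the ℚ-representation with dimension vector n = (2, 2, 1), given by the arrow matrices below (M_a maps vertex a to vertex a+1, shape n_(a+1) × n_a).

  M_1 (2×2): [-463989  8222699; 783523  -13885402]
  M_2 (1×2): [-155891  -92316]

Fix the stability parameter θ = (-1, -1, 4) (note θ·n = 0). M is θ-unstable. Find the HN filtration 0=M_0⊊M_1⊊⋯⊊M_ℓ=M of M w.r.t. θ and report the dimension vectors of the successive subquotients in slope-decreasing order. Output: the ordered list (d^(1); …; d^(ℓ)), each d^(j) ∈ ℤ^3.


Barcode: M ≅ I[1,2], I[1,3]. HN layers by μ_θ (2 steps, strictly decreasing):
  μ^(1)=4; μ^(2)=-1

((0, 0, 1); (2, 2, 0))


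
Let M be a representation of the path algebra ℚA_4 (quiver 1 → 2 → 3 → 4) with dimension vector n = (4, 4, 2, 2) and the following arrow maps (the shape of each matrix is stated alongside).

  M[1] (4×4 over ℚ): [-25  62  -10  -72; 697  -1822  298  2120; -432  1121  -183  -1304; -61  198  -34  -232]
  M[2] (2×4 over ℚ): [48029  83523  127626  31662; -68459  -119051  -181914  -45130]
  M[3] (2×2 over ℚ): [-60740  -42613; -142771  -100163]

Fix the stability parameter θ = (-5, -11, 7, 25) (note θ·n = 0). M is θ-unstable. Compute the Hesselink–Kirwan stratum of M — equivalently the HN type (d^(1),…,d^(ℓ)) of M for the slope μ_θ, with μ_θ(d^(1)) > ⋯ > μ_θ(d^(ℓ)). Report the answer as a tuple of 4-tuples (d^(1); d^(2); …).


Barcode: M ≅ I[1,1]^2, I[1,4]^2, I[2,2]^2. HN layers by μ_θ (5 steps, strictly decreasing):
  μ^(1)=25; μ^(2)=7; μ^(3)=-5; μ^(4)=-8; μ^(5)=-11

((0, 0, 0, 2); (0, 0, 2, 0); (2, 0, 0, 0); (2, 2, 0, 0); (0, 2, 0, 0))


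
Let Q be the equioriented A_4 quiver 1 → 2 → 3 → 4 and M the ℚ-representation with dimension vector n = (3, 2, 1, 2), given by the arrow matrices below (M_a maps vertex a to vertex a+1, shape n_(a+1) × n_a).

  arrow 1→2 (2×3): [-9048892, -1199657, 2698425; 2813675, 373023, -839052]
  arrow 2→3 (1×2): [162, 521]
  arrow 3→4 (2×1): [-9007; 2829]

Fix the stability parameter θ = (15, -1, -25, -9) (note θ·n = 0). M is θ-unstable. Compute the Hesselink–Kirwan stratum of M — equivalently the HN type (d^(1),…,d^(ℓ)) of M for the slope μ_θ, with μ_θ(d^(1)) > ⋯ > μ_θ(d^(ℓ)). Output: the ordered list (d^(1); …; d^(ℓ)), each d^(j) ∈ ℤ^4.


Via rank(M_{q-1}∘⋯∘M_p): M ≅ I[1,1], I[1,2], I[1,4], I[4,4].
μ_θ-semistable layers: μ^(1)=15; μ^(2)=7; μ^(3)=-5; μ^(4)=-9

((1, 0, 0, 0); (1, 1, 0, 0); (1, 1, 1, 1); (0, 0, 0, 1))


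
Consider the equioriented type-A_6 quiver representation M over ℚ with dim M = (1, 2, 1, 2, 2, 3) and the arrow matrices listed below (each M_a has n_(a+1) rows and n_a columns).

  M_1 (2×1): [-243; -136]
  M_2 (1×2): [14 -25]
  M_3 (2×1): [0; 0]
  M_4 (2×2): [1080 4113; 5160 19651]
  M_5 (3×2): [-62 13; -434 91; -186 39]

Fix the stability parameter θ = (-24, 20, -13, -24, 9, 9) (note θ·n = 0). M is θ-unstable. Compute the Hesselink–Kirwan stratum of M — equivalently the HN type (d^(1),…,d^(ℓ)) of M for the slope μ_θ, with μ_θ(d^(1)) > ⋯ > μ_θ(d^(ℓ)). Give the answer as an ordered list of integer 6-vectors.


Barcode: M ≅ I[1,3], I[2,2], I[4,4], I[4,6], I[5,5], I[6,6]^2. HN layers by μ_θ (4 steps, strictly decreasing):
  μ^(1)=20; μ^(2)=9; μ^(3)=7/2; μ^(4)=-24

((0, 1, 0, 0, 0, 0); (0, 0, 0, 0, 2, 3); (0, 1, 1, 0, 0, 0); (1, 0, 0, 2, 0, 0))


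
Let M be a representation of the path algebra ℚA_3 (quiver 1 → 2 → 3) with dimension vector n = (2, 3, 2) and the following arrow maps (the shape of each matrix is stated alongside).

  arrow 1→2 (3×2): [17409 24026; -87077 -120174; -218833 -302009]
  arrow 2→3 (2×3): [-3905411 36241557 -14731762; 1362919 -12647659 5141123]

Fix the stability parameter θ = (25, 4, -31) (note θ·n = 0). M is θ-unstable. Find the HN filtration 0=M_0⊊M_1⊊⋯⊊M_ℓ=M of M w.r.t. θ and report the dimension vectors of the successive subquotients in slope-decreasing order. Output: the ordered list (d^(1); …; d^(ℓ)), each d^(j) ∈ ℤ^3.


Interval decomposition of M: I[1,3]^2, I[2,2].
HN type (ℓ=2): μ^(1)=4; μ^(2)=-2/3

((0, 1, 0); (2, 2, 2))


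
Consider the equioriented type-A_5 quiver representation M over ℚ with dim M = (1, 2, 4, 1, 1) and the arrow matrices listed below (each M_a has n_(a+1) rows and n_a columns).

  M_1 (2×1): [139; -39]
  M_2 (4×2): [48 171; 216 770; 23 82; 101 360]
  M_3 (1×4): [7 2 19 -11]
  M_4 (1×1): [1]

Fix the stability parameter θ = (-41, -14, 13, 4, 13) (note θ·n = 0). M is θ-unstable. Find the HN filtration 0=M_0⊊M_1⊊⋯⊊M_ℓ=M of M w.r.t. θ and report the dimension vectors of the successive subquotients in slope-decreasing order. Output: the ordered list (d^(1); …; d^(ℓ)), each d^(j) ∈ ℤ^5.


Interval decomposition of M: I[1,5], I[2,3], I[3,3]^2.
HN type (ℓ=4): μ^(1)=13; μ^(2)=17/2; μ^(3)=-14; μ^(4)=-41

((0, 0, 3, 0, 1); (0, 0, 1, 1, 0); (0, 2, 0, 0, 0); (1, 0, 0, 0, 0))


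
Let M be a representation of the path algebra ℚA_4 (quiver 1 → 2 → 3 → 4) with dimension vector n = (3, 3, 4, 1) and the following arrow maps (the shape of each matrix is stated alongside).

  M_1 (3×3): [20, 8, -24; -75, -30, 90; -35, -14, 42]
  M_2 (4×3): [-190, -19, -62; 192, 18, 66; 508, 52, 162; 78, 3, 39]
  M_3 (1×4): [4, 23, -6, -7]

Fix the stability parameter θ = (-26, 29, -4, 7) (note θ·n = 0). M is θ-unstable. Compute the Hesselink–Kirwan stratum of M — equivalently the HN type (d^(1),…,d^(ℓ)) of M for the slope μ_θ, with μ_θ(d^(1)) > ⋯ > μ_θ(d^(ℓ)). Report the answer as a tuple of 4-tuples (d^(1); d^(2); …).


Via rank(M_{q-1}∘⋯∘M_p): M ≅ I[1,1]^2, I[1,4], I[2,3]^2, I[3,3].
μ_θ-semistable layers: μ^(1)=25/2; μ^(2)=32/3; μ^(3)=-4; μ^(4)=-26

((0, 2, 2, 0); (0, 1, 1, 1); (0, 0, 1, 0); (3, 0, 0, 0))


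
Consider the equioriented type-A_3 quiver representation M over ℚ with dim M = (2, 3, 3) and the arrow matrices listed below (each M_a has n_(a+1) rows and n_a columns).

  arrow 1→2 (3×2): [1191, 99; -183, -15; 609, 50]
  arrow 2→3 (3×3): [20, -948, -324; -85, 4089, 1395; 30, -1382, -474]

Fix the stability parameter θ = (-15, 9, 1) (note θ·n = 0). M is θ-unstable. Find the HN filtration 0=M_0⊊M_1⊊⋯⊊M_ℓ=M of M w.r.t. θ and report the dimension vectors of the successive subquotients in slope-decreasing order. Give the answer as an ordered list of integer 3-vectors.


Interval decomposition of M: I[1,2], I[1,3], I[2,3], I[3,3].
HN type (ℓ=4): μ^(1)=9; μ^(2)=5; μ^(3)=1; μ^(4)=-15

((0, 1, 0); (0, 2, 2); (0, 0, 1); (2, 0, 0))


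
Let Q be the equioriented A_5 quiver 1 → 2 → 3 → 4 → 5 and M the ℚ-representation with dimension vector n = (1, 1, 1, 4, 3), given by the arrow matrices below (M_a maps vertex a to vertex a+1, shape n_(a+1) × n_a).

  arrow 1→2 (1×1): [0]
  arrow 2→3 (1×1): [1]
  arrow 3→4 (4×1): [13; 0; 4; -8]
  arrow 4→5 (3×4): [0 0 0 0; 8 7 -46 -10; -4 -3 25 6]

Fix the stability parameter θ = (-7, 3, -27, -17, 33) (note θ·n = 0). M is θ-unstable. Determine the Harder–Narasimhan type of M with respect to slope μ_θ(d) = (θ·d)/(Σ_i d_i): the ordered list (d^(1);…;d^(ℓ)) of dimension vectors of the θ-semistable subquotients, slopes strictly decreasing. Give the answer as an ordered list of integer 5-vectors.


Interval decomposition of M: I[1,1], I[2,4], I[4,4], I[4,5]^2, I[5,5].
HN type (ℓ=4): μ^(1)=33; μ^(2)=-7; μ^(3)=-41/3; μ^(4)=-17

((0, 0, 0, 0, 3); (1, 0, 0, 0, 0); (0, 1, 1, 1, 0); (0, 0, 0, 3, 0))


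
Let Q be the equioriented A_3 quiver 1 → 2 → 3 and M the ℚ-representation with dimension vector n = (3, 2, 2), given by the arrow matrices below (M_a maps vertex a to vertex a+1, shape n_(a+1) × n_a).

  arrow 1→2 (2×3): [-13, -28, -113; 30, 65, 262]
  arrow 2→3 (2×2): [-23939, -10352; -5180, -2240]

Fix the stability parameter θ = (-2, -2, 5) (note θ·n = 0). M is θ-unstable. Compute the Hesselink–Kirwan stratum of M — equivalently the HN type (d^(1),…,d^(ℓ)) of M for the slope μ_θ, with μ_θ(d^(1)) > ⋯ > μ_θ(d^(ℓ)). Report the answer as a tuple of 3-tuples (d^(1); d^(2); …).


Barcode: M ≅ I[1,1], I[1,2], I[1,3], I[3,3]. HN layers by μ_θ (2 steps, strictly decreasing):
  μ^(1)=5; μ^(2)=-2

((0, 0, 2); (3, 2, 0))


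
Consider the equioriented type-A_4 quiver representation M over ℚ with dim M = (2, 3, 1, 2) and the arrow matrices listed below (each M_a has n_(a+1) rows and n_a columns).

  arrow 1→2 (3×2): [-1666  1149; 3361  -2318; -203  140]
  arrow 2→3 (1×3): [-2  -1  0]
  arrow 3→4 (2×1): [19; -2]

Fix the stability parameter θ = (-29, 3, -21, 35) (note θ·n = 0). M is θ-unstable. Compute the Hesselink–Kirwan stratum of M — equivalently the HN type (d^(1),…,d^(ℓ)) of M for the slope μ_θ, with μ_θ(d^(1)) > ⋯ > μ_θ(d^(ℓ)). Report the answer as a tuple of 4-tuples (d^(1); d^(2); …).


Interval decomposition of M: I[1,2], I[1,4], I[2,2], I[4,4].
HN type (ℓ=4): μ^(1)=35; μ^(2)=3; μ^(3)=-9; μ^(4)=-29

((0, 0, 0, 2); (0, 2, 0, 0); (0, 1, 1, 0); (2, 0, 0, 0))


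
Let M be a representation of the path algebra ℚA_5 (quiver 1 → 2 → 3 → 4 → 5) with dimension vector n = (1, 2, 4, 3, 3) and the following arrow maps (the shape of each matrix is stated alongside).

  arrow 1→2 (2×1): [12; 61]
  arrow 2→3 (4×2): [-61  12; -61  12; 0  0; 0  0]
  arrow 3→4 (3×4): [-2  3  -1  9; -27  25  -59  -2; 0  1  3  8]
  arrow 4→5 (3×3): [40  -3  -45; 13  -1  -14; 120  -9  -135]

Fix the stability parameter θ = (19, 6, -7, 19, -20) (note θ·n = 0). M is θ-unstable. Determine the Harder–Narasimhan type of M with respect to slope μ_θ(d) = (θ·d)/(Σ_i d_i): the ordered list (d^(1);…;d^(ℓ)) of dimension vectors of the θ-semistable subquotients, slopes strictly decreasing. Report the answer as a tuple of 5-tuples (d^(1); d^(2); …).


Via rank(M_{q-1}∘⋯∘M_p): M ≅ I[1,2], I[2,5], I[3,3], I[3,4], I[3,5], I[5,5].
μ_θ-semistable layers: μ^(1)=19; μ^(2)=25/2; μ^(3)=-1/2; μ^(4)=-7; μ^(5)=-20

((0, 0, 0, 1, 0); (1, 1, 0, 0, 0); (0, 1, 1, 2, 2); (0, 0, 3, 0, 0); (0, 0, 0, 0, 1))


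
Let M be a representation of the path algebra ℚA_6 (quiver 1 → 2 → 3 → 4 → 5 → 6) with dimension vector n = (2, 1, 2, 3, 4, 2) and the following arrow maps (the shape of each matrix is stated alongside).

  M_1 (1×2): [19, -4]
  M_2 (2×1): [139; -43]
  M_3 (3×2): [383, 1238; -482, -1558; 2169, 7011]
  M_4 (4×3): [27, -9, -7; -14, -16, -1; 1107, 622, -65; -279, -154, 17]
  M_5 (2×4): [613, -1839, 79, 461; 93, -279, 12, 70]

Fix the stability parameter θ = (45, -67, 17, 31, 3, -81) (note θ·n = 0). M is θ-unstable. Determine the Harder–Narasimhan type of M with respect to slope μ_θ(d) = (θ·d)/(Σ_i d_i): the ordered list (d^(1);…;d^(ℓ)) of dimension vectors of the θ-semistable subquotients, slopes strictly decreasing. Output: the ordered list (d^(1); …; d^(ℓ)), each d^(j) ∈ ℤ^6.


Via rank(M_{q-1}∘⋯∘M_p): M ≅ I[1,1], I[1,6], I[3,6], I[4,5], I[5,5].
μ_θ-semistable layers: μ^(1)=45; μ^(2)=17; μ^(3)=3; μ^(4)=-15/2; μ^(5)=-11

((1, 0, 0, 0, 0, 0); (0, 0, 0, 1, 1, 0); (0, 0, 0, 0, 1, 0); (0, 0, 2, 2, 2, 2); (1, 1, 0, 0, 0, 0))


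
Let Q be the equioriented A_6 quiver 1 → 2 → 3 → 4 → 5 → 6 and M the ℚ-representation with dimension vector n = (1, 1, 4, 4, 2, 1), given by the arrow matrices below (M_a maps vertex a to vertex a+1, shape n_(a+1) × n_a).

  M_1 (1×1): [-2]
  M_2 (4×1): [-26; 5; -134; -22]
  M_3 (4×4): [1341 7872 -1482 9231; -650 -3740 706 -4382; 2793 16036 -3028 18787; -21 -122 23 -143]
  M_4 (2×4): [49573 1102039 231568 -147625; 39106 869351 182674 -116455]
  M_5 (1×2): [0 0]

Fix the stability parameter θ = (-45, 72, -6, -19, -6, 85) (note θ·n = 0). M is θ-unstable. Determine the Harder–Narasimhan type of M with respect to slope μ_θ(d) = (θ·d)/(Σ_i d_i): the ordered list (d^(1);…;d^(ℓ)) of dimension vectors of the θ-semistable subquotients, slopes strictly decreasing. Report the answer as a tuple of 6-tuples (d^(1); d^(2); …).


Via rank(M_{q-1}∘⋯∘M_p): M ≅ I[1,3], I[3,3], I[3,5]^2, I[4,4]^2, I[6,6].
μ_θ-semistable layers: μ^(1)=85; μ^(2)=33; μ^(3)=-6; μ^(4)=-25/2; μ^(5)=-19; μ^(6)=-45

((0, 0, 0, 0, 0, 1); (0, 1, 1, 0, 0, 0); (0, 0, 1, 0, 2, 0); (0, 0, 2, 2, 0, 0); (0, 0, 0, 2, 0, 0); (1, 0, 0, 0, 0, 0))


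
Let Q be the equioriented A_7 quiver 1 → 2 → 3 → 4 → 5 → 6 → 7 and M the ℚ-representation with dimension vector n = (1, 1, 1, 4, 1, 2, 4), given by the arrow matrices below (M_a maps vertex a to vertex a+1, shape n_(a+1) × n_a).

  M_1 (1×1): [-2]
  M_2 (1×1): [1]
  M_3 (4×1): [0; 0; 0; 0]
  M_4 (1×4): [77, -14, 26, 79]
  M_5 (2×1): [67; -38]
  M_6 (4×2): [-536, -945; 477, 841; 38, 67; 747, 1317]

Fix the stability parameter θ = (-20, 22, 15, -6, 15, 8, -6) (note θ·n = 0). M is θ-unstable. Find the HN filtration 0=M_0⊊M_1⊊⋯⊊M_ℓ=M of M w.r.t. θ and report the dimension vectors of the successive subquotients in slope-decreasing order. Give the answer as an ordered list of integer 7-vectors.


Via rank(M_{q-1}∘⋯∘M_p): M ≅ I[1,3], I[4,4]^3, I[4,7], I[6,7], I[7,7]^2.
μ_θ-semistable layers: μ^(1)=37/2; μ^(2)=17/3; μ^(3)=1; μ^(4)=-6; μ^(5)=-20

((0, 1, 1, 0, 0, 0, 0); (0, 0, 0, 0, 1, 1, 1); (0, 0, 0, 0, 0, 1, 1); (0, 0, 0, 4, 0, 0, 2); (1, 0, 0, 0, 0, 0, 0))


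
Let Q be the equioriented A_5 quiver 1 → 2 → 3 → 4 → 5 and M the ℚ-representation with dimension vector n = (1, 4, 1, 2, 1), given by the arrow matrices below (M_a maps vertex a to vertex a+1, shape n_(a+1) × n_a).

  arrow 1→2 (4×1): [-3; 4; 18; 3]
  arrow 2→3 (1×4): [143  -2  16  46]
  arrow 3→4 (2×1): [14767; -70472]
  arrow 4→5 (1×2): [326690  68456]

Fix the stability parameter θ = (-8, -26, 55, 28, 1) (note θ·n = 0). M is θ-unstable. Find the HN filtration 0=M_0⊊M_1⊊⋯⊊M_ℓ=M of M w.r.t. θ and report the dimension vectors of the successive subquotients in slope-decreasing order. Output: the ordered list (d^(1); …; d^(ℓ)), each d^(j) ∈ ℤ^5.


Interval decomposition of M: I[1,5], I[2,2]^3, I[4,4].
HN type (ℓ=3): μ^(1)=28; μ^(2)=-17; μ^(3)=-26

((0, 0, 1, 2, 1); (1, 1, 0, 0, 0); (0, 3, 0, 0, 0))


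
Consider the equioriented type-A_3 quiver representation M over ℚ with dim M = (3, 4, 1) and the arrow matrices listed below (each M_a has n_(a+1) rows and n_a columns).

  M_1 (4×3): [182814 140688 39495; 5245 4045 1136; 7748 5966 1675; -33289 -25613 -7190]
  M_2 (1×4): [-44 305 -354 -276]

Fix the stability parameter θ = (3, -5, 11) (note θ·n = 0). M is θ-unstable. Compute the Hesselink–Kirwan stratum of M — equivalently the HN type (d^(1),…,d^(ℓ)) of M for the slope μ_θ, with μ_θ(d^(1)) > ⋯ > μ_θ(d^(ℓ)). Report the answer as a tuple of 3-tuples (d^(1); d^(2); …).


Barcode: M ≅ I[1,1], I[1,2], I[1,3], I[2,2]^2. HN layers by μ_θ (4 steps, strictly decreasing):
  μ^(1)=11; μ^(2)=3; μ^(3)=-1; μ^(4)=-5

((0, 0, 1); (1, 0, 0); (2, 2, 0); (0, 2, 0))


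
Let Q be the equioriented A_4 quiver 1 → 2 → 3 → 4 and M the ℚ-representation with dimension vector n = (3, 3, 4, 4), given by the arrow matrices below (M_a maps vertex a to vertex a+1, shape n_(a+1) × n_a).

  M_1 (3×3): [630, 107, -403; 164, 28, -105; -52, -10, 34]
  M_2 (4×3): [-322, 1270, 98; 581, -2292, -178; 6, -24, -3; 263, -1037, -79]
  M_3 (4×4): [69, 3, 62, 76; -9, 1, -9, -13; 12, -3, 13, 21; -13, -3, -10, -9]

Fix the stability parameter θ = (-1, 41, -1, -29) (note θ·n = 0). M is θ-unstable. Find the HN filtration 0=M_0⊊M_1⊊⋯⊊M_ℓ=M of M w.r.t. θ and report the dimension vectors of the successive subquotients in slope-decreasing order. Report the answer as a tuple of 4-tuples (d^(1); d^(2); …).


Via rank(M_{q-1}∘⋯∘M_p): M ≅ I[1,1], I[1,4]^2, I[2,4], I[3,4].
μ_θ-semistable layers: μ^(1)=11/3; μ^(2)=-1; μ^(3)=-15

((0, 3, 3, 3); (3, 0, 0, 0); (0, 0, 1, 1))


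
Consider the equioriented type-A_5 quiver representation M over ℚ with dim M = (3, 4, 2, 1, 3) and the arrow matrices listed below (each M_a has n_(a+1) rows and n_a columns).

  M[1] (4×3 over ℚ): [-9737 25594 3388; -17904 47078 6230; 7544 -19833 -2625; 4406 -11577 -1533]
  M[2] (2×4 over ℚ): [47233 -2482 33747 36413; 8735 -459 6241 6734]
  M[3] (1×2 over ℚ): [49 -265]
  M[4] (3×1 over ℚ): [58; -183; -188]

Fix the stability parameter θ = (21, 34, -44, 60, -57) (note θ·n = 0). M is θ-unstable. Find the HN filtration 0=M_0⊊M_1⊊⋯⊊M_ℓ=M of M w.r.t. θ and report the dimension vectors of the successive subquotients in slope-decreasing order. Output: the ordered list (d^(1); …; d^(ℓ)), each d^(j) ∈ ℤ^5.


Interval decomposition of M: I[1,1], I[1,3], I[1,5], I[2,2]^2, I[5,5]^2.
HN type (ℓ=5): μ^(1)=34; μ^(2)=21; μ^(3)=11/3; μ^(4)=14/5; μ^(5)=-57

((0, 2, 0, 0, 0); (1, 0, 0, 0, 0); (1, 1, 1, 0, 0); (1, 1, 1, 1, 1); (0, 0, 0, 0, 2))


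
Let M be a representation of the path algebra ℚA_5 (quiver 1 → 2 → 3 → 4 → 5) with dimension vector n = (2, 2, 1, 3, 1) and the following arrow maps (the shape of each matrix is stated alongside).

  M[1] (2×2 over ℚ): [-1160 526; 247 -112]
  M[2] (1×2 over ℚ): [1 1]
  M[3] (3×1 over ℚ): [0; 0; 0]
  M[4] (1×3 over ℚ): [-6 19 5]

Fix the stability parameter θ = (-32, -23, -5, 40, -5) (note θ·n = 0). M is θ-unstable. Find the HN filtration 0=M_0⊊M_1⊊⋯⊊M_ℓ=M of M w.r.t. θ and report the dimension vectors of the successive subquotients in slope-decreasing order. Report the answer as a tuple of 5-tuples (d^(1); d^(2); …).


Barcode: M ≅ I[1,2], I[1,3], I[4,4]^2, I[4,5]. HN layers by μ_θ (5 steps, strictly decreasing):
  μ^(1)=40; μ^(2)=35/2; μ^(3)=-5; μ^(4)=-23; μ^(5)=-32

((0, 0, 0, 2, 0); (0, 0, 0, 1, 1); (0, 0, 1, 0, 0); (0, 2, 0, 0, 0); (2, 0, 0, 0, 0))


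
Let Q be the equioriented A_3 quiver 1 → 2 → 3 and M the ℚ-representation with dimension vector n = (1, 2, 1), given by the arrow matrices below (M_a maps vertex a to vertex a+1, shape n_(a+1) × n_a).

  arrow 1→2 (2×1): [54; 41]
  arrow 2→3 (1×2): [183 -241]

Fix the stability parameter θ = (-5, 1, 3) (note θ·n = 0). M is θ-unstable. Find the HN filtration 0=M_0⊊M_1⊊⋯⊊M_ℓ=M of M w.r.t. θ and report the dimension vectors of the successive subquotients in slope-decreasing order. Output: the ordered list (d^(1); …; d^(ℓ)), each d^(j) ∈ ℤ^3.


Interval decomposition of M: I[1,3], I[2,2].
HN type (ℓ=3): μ^(1)=3; μ^(2)=1; μ^(3)=-5

((0, 0, 1); (0, 2, 0); (1, 0, 0))


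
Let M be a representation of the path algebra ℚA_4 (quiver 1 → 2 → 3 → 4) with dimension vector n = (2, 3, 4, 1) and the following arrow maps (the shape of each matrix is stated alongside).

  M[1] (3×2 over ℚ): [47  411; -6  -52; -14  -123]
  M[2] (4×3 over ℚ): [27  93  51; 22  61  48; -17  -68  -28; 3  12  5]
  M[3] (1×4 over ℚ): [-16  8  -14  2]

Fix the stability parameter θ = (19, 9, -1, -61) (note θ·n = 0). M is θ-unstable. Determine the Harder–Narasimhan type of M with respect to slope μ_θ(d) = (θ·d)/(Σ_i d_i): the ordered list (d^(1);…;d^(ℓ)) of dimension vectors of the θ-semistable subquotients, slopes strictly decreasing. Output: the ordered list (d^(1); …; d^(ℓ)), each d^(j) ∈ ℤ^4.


Via rank(M_{q-1}∘⋯∘M_p): M ≅ I[1,3], I[1,4], I[2,3], I[3,3].
μ_θ-semistable layers: μ^(1)=9; μ^(2)=4; μ^(3)=-1; μ^(4)=-17/2

((1, 1, 1, 0); (0, 1, 1, 0); (0, 0, 1, 0); (1, 1, 1, 1))


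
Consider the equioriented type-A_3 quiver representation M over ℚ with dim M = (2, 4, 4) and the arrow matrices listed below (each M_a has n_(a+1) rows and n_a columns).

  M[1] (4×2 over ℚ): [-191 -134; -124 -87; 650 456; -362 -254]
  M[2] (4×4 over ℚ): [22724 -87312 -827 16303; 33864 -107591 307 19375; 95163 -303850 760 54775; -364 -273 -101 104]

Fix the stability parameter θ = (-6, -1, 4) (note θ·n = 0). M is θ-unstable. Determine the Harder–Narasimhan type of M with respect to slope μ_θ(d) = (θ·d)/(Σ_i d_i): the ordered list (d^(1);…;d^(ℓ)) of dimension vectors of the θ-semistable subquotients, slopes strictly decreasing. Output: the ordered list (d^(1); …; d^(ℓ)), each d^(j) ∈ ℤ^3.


Barcode: M ≅ I[1,3]^2, I[2,3]^2. HN layers by μ_θ (3 steps, strictly decreasing):
  μ^(1)=4; μ^(2)=-1; μ^(3)=-6

((0, 0, 4); (0, 4, 0); (2, 0, 0))


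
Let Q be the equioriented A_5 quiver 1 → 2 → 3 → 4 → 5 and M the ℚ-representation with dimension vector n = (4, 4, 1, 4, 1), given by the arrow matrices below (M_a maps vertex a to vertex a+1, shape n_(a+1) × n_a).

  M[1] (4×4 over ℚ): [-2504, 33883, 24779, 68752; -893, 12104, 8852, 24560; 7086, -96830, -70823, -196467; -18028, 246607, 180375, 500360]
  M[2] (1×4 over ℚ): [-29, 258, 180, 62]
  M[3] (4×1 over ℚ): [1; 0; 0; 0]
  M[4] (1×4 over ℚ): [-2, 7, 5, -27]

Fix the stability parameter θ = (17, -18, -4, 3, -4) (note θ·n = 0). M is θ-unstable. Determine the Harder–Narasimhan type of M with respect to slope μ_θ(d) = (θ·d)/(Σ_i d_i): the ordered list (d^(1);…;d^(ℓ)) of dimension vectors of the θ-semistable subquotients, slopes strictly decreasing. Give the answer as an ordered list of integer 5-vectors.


Barcode: M ≅ I[1,1], I[1,2]^2, I[1,5], I[2,2], I[4,4]^3. HN layers by μ_θ (5 steps, strictly decreasing):
  μ^(1)=17; μ^(2)=3; μ^(3)=-1/2; μ^(4)=-5/3; μ^(5)=-18

((1, 0, 0, 0, 0); (0, 0, 0, 3, 0); (2, 2, 0, 1, 1); (1, 1, 1, 0, 0); (0, 1, 0, 0, 0))


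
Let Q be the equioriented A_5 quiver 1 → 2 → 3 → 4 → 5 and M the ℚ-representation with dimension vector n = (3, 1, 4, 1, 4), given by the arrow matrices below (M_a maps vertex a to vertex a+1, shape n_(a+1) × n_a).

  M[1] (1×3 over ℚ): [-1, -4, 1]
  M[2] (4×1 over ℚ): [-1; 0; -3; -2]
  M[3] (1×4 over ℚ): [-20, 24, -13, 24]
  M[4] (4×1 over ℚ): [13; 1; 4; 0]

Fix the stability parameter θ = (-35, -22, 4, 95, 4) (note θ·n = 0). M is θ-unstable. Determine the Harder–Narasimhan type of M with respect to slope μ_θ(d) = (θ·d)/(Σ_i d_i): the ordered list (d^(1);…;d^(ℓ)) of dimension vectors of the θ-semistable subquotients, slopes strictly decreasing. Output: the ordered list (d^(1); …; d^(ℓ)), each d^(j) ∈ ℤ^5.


Interval decomposition of M: I[1,1]^2, I[1,5], I[3,3]^3, I[5,5]^3.
HN type (ℓ=4): μ^(1)=99/2; μ^(2)=4; μ^(3)=-22; μ^(4)=-35

((0, 0, 0, 1, 1); (0, 0, 4, 0, 3); (0, 1, 0, 0, 0); (3, 0, 0, 0, 0))
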